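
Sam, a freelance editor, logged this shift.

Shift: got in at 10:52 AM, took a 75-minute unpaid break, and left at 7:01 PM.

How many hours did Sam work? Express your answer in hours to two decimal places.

Shift: 10:52 AM–7:01 PM = 8 h 9 min; less 75 min break → 6 h 54 min

6.90 hours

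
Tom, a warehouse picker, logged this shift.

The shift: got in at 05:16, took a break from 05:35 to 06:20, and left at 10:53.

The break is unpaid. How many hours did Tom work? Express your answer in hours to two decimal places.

4.87 hours

The shift: 05:16–10:53 = 5 h 37 min; less 45 min break → 4 h 52 min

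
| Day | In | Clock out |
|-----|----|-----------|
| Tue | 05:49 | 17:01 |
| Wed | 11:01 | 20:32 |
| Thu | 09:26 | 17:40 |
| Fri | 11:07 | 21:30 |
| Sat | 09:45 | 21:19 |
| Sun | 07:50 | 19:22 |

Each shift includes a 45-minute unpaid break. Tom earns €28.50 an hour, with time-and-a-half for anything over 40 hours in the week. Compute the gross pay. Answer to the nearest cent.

€1906.65

Tue: 05:49–17:01 = 11 h 12 min; less 45 min break → 10 h 27 min
Wed: 11:01–20:32 = 9 h 31 min; less 45 min break → 8 h 46 min
Thu: 09:26–17:40 = 8 h 14 min; less 45 min break → 7 h 29 min
Fri: 11:07–21:30 = 10 h 23 min; less 45 min break → 9 h 38 min
Sat: 09:45–21:19 = 11 h 34 min; less 45 min break → 10 h 49 min
Sun: 07:50–19:22 = 11 h 32 min; less 45 min break → 10 h 47 min
Total worked: 57 h 56 min = 3476 min.
Regular 40 h 0 min = 2400 min at €28.50/h; overtime 17 h 56 min = 1076 min at €42.75/h.
Pay = (2400 × €28.50 + 1076 × €42.75) ÷ 60 = €1906.65.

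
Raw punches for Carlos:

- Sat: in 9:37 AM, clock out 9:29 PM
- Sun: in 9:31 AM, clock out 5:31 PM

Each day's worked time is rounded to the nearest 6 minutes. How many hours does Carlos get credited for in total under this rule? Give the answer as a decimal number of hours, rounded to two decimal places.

Sat: 9:37 AM–9:29 PM = 11 h 52 min → rounds to 11 h 54 min
Sun: 9:31 AM–5:31 PM = 8 h 0 min → rounds to 8 h 0 min
Total credited: 19 h 54 min.

19.90 hours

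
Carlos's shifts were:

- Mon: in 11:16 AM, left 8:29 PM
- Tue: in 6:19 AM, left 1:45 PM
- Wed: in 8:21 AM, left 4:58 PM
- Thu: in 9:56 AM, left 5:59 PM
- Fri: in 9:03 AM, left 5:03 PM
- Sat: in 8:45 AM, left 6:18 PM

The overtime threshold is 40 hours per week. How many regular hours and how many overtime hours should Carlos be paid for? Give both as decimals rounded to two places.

Mon: 11:16 AM–8:29 PM = 9 h 13 min
Tue: 6:19 AM–1:45 PM = 7 h 26 min
Wed: 8:21 AM–4:58 PM = 8 h 37 min
Thu: 9:56 AM–5:59 PM = 8 h 3 min
Fri: 9:03 AM–5:03 PM = 8 h 0 min
Sat: 8:45 AM–6:18 PM = 9 h 33 min
Total worked: 50 h 52 min = 50.87 h.
Threshold 40 h → overtime 10 h 52 min, regular 40 h 0 min.

Regular 40.00 hours, overtime 10.87 hours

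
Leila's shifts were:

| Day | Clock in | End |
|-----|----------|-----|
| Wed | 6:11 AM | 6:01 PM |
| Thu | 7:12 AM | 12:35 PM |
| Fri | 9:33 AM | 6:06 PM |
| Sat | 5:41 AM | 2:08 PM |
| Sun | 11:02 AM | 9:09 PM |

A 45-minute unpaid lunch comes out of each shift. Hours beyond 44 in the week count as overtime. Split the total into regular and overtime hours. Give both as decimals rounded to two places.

Regular 40.58 hours, overtime 0.00 hours

Wed: 6:11 AM–6:01 PM = 11 h 50 min; less 45 min break → 11 h 5 min
Thu: 7:12 AM–12:35 PM = 5 h 23 min; less 45 min break → 4 h 38 min
Fri: 9:33 AM–6:06 PM = 8 h 33 min; less 45 min break → 7 h 48 min
Sat: 5:41 AM–2:08 PM = 8 h 27 min; less 45 min break → 7 h 42 min
Sun: 11:02 AM–9:09 PM = 10 h 7 min; less 45 min break → 9 h 22 min
Total worked: 40 h 35 min = 40.58 h.
Threshold 44 h → overtime 0 h 0 min, regular 40 h 35 min.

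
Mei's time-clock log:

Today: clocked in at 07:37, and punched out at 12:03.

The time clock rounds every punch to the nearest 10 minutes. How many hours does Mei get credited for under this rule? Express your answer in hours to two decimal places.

4.33 hours

Today: in 07:37→07:40, out 12:03→12:00; 4 h 20 min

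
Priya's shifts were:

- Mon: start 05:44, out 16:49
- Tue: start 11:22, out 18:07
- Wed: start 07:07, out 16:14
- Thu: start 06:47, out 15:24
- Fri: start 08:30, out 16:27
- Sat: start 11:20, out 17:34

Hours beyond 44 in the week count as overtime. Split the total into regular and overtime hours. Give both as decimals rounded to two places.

Mon: 05:44–16:49 = 11 h 5 min
Tue: 11:22–18:07 = 6 h 45 min
Wed: 07:07–16:14 = 9 h 7 min
Thu: 06:47–15:24 = 8 h 37 min
Fri: 08:30–16:27 = 7 h 57 min
Sat: 11:20–17:34 = 6 h 14 min
Total worked: 49 h 45 min = 49.75 h.
Threshold 44 h → overtime 5 h 45 min, regular 44 h 0 min.

Regular 44.00 hours, overtime 5.75 hours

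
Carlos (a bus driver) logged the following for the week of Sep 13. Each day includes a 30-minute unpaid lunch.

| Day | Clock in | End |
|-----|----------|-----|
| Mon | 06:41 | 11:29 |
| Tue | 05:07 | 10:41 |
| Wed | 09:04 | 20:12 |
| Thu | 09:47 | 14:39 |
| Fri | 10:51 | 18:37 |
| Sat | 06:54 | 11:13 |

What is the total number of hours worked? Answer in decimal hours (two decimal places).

35.45 hours

Mon: 06:41–11:29 = 4 h 48 min; less 30 min break → 4 h 18 min
Tue: 05:07–10:41 = 5 h 34 min; less 30 min break → 5 h 4 min
Wed: 09:04–20:12 = 11 h 8 min; less 30 min break → 10 h 38 min
Thu: 09:47–14:39 = 4 h 52 min; less 30 min break → 4 h 22 min
Fri: 10:51–18:37 = 7 h 46 min; less 30 min break → 7 h 16 min
Sat: 06:54–11:13 = 4 h 19 min; less 30 min break → 3 h 49 min
Total: 4 h 18 min + 5 h 4 min + 10 h 38 min + 4 h 22 min + 7 h 16 min + 3 h 49 min = 35 h 27 min.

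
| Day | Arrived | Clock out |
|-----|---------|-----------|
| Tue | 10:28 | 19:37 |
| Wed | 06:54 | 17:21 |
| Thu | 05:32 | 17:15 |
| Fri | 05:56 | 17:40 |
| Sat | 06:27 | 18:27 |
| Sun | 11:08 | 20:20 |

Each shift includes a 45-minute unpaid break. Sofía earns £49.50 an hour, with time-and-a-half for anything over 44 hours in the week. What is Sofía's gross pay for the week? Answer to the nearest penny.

£3347.44

Tue: 10:28–19:37 = 9 h 9 min; less 45 min break → 8 h 24 min
Wed: 06:54–17:21 = 10 h 27 min; less 45 min break → 9 h 42 min
Thu: 05:32–17:15 = 11 h 43 min; less 45 min break → 10 h 58 min
Fri: 05:56–17:40 = 11 h 44 min; less 45 min break → 10 h 59 min
Sat: 06:27–18:27 = 12 h 0 min; less 45 min break → 11 h 15 min
Sun: 11:08–20:20 = 9 h 12 min; less 45 min break → 8 h 27 min
Total worked: 59 h 45 min = 3585 min.
Regular 44 h 0 min = 2640 min at £49.50/h; overtime 15 h 45 min = 945 min at £74.25/h.
Pay = (2640 × £49.50 + 945 × £74.25) ÷ 60 = £3347.44.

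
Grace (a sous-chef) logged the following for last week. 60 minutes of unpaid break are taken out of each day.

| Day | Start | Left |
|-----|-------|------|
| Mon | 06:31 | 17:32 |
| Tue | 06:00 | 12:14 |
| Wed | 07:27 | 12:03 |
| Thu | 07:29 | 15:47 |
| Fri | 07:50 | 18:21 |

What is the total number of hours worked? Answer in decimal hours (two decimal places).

Mon: 06:31–17:32 = 11 h 1 min; less 60 min break → 10 h 1 min
Tue: 06:00–12:14 = 6 h 14 min; less 60 min break → 5 h 14 min
Wed: 07:27–12:03 = 4 h 36 min; less 60 min break → 3 h 36 min
Thu: 07:29–15:47 = 8 h 18 min; less 60 min break → 7 h 18 min
Fri: 07:50–18:21 = 10 h 31 min; less 60 min break → 9 h 31 min
Total: 10 h 1 min + 5 h 14 min + 3 h 36 min + 7 h 18 min + 9 h 31 min = 35 h 40 min.

35.67 hours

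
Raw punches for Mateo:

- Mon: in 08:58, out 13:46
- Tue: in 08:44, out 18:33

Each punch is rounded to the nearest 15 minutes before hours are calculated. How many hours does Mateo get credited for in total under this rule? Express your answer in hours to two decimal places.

14.50 hours

Mon: in 08:58→09:00, out 13:46→13:45; 4 h 45 min
Tue: in 08:44→08:45, out 18:33→18:30; 9 h 45 min
Total credited: 14 h 30 min.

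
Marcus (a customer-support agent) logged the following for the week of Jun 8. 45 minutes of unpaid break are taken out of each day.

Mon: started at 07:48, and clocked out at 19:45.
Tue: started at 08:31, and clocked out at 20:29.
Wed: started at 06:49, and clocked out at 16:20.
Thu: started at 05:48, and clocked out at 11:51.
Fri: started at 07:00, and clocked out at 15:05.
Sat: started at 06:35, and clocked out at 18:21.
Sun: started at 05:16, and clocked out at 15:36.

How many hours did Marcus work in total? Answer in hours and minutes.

Mon: 07:48–19:45 = 11 h 57 min; less 45 min break → 11 h 12 min
Tue: 08:31–20:29 = 11 h 58 min; less 45 min break → 11 h 13 min
Wed: 06:49–16:20 = 9 h 31 min; less 45 min break → 8 h 46 min
Thu: 05:48–11:51 = 6 h 3 min; less 45 min break → 5 h 18 min
Fri: 07:00–15:05 = 8 h 5 min; less 45 min break → 7 h 20 min
Sat: 06:35–18:21 = 11 h 46 min; less 45 min break → 11 h 1 min
Sun: 05:16–15:36 = 10 h 20 min; less 45 min break → 9 h 35 min
Total: 11 h 12 min + 11 h 13 min + 8 h 46 min + 5 h 18 min + 7 h 20 min + 11 h 1 min + 9 h 35 min = 64 h 25 min.

64 h 25 min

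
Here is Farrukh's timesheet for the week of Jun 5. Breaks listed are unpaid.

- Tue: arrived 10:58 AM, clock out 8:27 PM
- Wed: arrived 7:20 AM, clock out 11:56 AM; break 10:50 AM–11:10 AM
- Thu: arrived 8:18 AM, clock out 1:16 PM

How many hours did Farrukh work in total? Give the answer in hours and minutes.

Tue: 10:58 AM–8:27 PM = 9 h 29 min
Wed: 7:20 AM–11:56 AM = 4 h 36 min; less 20 min break → 4 h 16 min
Thu: 8:18 AM–1:16 PM = 4 h 58 min
Total: 9 h 29 min + 4 h 16 min + 4 h 58 min = 18 h 43 min.

18 h 43 min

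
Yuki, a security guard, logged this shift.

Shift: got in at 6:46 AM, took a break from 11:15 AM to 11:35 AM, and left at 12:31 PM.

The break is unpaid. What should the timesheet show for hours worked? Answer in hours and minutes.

Shift: 6:46 AM–12:31 PM = 5 h 45 min; less 20 min break → 5 h 25 min

5 h 25 min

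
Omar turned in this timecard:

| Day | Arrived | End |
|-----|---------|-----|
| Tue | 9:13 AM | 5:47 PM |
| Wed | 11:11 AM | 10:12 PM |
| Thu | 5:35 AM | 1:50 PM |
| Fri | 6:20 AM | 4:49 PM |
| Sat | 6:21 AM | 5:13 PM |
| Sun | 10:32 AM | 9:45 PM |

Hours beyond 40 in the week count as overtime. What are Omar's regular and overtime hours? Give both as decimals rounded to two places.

Tue: 9:13 AM–5:47 PM = 8 h 34 min
Wed: 11:11 AM–10:12 PM = 11 h 1 min
Thu: 5:35 AM–1:50 PM = 8 h 15 min
Fri: 6:20 AM–4:49 PM = 10 h 29 min
Sat: 6:21 AM–5:13 PM = 10 h 52 min
Sun: 10:32 AM–9:45 PM = 11 h 13 min
Total worked: 60 h 24 min = 60.40 h.
Threshold 40 h → overtime 20 h 24 min, regular 40 h 0 min.

Regular 40.00 hours, overtime 20.40 hours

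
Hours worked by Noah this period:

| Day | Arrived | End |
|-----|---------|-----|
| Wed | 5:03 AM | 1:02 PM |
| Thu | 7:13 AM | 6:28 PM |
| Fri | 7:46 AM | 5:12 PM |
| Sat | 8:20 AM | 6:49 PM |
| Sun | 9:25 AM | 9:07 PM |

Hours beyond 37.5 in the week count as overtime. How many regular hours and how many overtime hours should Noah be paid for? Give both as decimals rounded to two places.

Regular 37.50 hours, overtime 13.35 hours

Wed: 5:03 AM–1:02 PM = 7 h 59 min
Thu: 7:13 AM–6:28 PM = 11 h 15 min
Fri: 7:46 AM–5:12 PM = 9 h 26 min
Sat: 8:20 AM–6:49 PM = 10 h 29 min
Sun: 9:25 AM–9:07 PM = 11 h 42 min
Total worked: 50 h 51 min = 50.85 h.
Threshold 37.5 h → overtime 13 h 21 min, regular 37 h 30 min.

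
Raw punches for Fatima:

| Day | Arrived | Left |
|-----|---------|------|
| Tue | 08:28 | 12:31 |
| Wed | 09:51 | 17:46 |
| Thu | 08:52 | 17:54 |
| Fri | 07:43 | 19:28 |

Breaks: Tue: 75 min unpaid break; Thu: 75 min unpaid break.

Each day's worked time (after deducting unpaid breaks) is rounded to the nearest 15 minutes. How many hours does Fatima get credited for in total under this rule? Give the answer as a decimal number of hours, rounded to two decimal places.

Tue: 08:28–12:31 = 4 h 3 min − 75 min = 2 h 48 min → rounds to 2 h 45 min
Wed: 09:51–17:46 = 7 h 55 min → rounds to 8 h 0 min
Thu: 08:52–17:54 = 9 h 2 min − 75 min = 7 h 47 min → rounds to 7 h 45 min
Fri: 07:43–19:28 = 11 h 45 min → rounds to 11 h 45 min
Total credited: 30 h 15 min.

30.25 hours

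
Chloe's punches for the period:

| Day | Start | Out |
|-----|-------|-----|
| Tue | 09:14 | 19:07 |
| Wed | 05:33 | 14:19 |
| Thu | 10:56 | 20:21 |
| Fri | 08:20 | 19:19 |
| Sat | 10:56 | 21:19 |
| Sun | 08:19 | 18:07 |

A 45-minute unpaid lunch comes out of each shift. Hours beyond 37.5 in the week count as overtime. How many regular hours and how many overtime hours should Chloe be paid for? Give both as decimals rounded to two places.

Regular 37.50 hours, overtime 17.23 hours

Tue: 09:14–19:07 = 9 h 53 min; less 45 min break → 9 h 8 min
Wed: 05:33–14:19 = 8 h 46 min; less 45 min break → 8 h 1 min
Thu: 10:56–20:21 = 9 h 25 min; less 45 min break → 8 h 40 min
Fri: 08:20–19:19 = 10 h 59 min; less 45 min break → 10 h 14 min
Sat: 10:56–21:19 = 10 h 23 min; less 45 min break → 9 h 38 min
Sun: 08:19–18:07 = 9 h 48 min; less 45 min break → 9 h 3 min
Total worked: 54 h 44 min = 54.73 h.
Threshold 37.5 h → overtime 17 h 14 min, regular 37 h 30 min.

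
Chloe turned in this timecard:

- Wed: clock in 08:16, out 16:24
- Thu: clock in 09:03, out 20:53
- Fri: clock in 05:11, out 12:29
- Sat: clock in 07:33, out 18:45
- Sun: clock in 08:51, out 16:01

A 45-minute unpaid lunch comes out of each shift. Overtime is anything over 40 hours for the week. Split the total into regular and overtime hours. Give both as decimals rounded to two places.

Regular 40.00 hours, overtime 1.88 hours

Wed: 08:16–16:24 = 8 h 8 min; less 45 min break → 7 h 23 min
Thu: 09:03–20:53 = 11 h 50 min; less 45 min break → 11 h 5 min
Fri: 05:11–12:29 = 7 h 18 min; less 45 min break → 6 h 33 min
Sat: 07:33–18:45 = 11 h 12 min; less 45 min break → 10 h 27 min
Sun: 08:51–16:01 = 7 h 10 min; less 45 min break → 6 h 25 min
Total worked: 41 h 53 min = 41.88 h.
Threshold 40 h → overtime 1 h 53 min, regular 40 h 0 min.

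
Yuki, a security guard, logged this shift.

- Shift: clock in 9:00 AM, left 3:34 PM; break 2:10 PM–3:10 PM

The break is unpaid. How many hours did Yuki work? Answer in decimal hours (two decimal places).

5.57 hours

Shift: 9:00 AM–3:34 PM = 6 h 34 min; less 60 min break → 5 h 34 min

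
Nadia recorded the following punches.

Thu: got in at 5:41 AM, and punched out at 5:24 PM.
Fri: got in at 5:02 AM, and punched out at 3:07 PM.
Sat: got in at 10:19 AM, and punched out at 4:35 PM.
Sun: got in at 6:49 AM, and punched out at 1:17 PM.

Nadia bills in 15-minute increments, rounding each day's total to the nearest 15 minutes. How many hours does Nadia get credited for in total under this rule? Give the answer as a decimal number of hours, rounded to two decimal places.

34.50 hours

Thu: 5:41 AM–5:24 PM = 11 h 43 min → rounds to 11 h 45 min
Fri: 5:02 AM–3:07 PM = 10 h 5 min → rounds to 10 h 0 min
Sat: 10:19 AM–4:35 PM = 6 h 16 min → rounds to 6 h 15 min
Sun: 6:49 AM–1:17 PM = 6 h 28 min → rounds to 6 h 30 min
Total credited: 34 h 30 min.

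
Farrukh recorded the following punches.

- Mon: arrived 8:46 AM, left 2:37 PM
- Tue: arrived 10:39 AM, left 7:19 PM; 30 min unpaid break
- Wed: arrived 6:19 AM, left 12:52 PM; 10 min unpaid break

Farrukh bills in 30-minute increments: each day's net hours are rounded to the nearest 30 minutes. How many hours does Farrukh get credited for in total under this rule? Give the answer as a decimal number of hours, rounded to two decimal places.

20.50 hours

Mon: 8:46 AM–2:37 PM = 5 h 51 min → rounds to 6 h 0 min
Tue: 10:39 AM–7:19 PM = 8 h 40 min − 30 min = 8 h 10 min → rounds to 8 h 0 min
Wed: 6:19 AM–12:52 PM = 6 h 33 min − 10 min = 6 h 23 min → rounds to 6 h 30 min
Total credited: 20 h 30 min.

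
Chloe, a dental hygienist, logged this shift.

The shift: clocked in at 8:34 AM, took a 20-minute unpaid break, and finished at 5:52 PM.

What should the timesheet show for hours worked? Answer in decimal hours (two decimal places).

8.97 hours

The shift: 8:34 AM–5:52 PM = 9 h 18 min; less 20 min break → 8 h 58 min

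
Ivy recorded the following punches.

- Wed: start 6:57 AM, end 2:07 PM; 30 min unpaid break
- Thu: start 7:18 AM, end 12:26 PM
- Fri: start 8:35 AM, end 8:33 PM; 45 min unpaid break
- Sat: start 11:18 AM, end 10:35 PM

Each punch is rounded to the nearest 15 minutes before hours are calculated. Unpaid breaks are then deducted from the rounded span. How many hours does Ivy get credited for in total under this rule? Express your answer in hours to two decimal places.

Wed: in 6:57 AM→7:00 AM, out 2:07 PM→2:00 PM; 7 h 0 min − 30 min = 6 h 30 min
Thu: in 7:18 AM→7:15 AM, out 12:26 PM→12:30 PM; 5 h 15 min
Fri: in 8:35 AM→8:30 AM, out 8:33 PM→8:30 PM; 12 h 0 min − 45 min = 11 h 15 min
Sat: in 11:18 AM→11:15 AM, out 10:35 PM→10:30 PM; 11 h 15 min
Total credited: 34 h 15 min.

34.25 hours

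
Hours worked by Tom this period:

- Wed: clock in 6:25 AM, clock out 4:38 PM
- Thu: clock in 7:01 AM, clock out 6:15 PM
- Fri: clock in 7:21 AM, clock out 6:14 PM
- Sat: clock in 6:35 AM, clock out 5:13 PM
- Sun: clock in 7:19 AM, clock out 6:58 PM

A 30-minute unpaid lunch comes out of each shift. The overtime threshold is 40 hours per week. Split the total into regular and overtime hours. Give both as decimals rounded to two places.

Wed: 6:25 AM–4:38 PM = 10 h 13 min; less 30 min break → 9 h 43 min
Thu: 7:01 AM–6:15 PM = 11 h 14 min; less 30 min break → 10 h 44 min
Fri: 7:21 AM–6:14 PM = 10 h 53 min; less 30 min break → 10 h 23 min
Sat: 6:35 AM–5:13 PM = 10 h 38 min; less 30 min break → 10 h 8 min
Sun: 7:19 AM–6:58 PM = 11 h 39 min; less 30 min break → 11 h 9 min
Total worked: 52 h 7 min = 52.12 h.
Threshold 40 h → overtime 12 h 7 min, regular 40 h 0 min.

Regular 40.00 hours, overtime 12.12 hours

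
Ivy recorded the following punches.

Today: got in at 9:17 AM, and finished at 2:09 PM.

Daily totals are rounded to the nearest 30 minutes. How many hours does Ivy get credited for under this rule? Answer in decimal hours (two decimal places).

Today: 9:17 AM–2:09 PM = 4 h 52 min → rounds to 5 h 0 min

5.00 hours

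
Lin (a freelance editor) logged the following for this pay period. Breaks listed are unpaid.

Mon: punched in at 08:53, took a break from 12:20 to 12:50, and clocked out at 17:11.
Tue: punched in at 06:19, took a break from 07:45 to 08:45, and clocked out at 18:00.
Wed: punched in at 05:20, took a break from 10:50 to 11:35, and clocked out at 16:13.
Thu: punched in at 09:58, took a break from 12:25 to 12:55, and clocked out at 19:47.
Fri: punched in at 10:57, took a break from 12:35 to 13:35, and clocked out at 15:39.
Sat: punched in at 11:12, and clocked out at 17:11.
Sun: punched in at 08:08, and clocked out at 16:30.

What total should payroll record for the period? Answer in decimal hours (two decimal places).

55.98 hours

Mon: 08:53–17:11 = 8 h 18 min; less 30 min break → 7 h 48 min
Tue: 06:19–18:00 = 11 h 41 min; less 60 min break → 10 h 41 min
Wed: 05:20–16:13 = 10 h 53 min; less 45 min break → 10 h 8 min
Thu: 09:58–19:47 = 9 h 49 min; less 30 min break → 9 h 19 min
Fri: 10:57–15:39 = 4 h 42 min; less 60 min break → 3 h 42 min
Sat: 11:12–17:11 = 5 h 59 min
Sun: 08:08–16:30 = 8 h 22 min
Total: 7 h 48 min + 10 h 41 min + 10 h 8 min + 9 h 19 min + 3 h 42 min + 5 h 59 min + 8 h 22 min = 55 h 59 min.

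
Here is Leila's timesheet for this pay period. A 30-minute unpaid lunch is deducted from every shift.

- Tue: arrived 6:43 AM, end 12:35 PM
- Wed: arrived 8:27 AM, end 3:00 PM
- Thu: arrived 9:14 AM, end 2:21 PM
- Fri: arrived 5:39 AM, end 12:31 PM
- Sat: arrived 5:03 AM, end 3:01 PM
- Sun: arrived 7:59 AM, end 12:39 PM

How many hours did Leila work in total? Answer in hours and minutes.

36 h 2 min

Tue: 6:43 AM–12:35 PM = 5 h 52 min; less 30 min break → 5 h 22 min
Wed: 8:27 AM–3:00 PM = 6 h 33 min; less 30 min break → 6 h 3 min
Thu: 9:14 AM–2:21 PM = 5 h 7 min; less 30 min break → 4 h 37 min
Fri: 5:39 AM–12:31 PM = 6 h 52 min; less 30 min break → 6 h 22 min
Sat: 5:03 AM–3:01 PM = 9 h 58 min; less 30 min break → 9 h 28 min
Sun: 7:59 AM–12:39 PM = 4 h 40 min; less 30 min break → 4 h 10 min
Total: 5 h 22 min + 6 h 3 min + 4 h 37 min + 6 h 22 min + 9 h 28 min + 4 h 10 min = 36 h 2 min.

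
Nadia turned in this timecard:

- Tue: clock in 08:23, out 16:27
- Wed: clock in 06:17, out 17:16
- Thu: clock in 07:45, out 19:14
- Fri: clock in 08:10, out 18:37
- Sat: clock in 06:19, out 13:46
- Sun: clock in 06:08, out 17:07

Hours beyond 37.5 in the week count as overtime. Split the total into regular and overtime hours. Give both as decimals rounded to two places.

Regular 37.50 hours, overtime 21.92 hours

Tue: 08:23–16:27 = 8 h 4 min
Wed: 06:17–17:16 = 10 h 59 min
Thu: 07:45–19:14 = 11 h 29 min
Fri: 08:10–18:37 = 10 h 27 min
Sat: 06:19–13:46 = 7 h 27 min
Sun: 06:08–17:07 = 10 h 59 min
Total worked: 59 h 25 min = 59.42 h.
Threshold 37.5 h → overtime 21 h 55 min, regular 37 h 30 min.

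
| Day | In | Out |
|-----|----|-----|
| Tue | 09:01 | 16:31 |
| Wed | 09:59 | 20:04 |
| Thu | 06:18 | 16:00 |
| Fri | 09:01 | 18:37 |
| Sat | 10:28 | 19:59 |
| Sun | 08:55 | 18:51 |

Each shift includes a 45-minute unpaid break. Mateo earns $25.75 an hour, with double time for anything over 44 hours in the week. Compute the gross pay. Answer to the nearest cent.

$1536.42

Tue: 09:01–16:31 = 7 h 30 min; less 45 min break → 6 h 45 min
Wed: 09:59–20:04 = 10 h 5 min; less 45 min break → 9 h 20 min
Thu: 06:18–16:00 = 9 h 42 min; less 45 min break → 8 h 57 min
Fri: 09:01–18:37 = 9 h 36 min; less 45 min break → 8 h 51 min
Sat: 10:28–19:59 = 9 h 31 min; less 45 min break → 8 h 46 min
Sun: 08:55–18:51 = 9 h 56 min; less 45 min break → 9 h 11 min
Total worked: 51 h 50 min = 3110 min.
Regular 44 h 0 min = 2640 min at $25.75/h; overtime 7 h 50 min = 470 min at $51.50/h.
Pay = (2640 × $25.75 + 470 × $51.50) ÷ 60 = $1536.42.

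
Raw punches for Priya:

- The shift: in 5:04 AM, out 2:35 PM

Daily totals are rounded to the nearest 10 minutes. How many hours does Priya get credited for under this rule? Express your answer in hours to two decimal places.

9.50 hours

The shift: 5:04 AM–2:35 PM = 9 h 31 min → rounds to 9 h 30 min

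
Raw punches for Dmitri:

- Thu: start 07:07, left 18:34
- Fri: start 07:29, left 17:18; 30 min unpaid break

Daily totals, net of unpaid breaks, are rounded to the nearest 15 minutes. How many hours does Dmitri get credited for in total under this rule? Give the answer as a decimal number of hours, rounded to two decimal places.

20.75 hours

Thu: 07:07–18:34 = 11 h 27 min → rounds to 11 h 30 min
Fri: 07:29–17:18 = 9 h 49 min − 30 min = 9 h 19 min → rounds to 9 h 15 min
Total credited: 20 h 45 min.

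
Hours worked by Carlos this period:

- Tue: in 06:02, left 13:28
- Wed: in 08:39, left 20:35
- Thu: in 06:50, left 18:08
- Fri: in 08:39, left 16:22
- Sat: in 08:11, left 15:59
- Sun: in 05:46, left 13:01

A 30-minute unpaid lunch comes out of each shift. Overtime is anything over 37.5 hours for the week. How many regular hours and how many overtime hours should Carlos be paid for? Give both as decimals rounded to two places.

Regular 37.50 hours, overtime 12.93 hours

Tue: 06:02–13:28 = 7 h 26 min; less 30 min break → 6 h 56 min
Wed: 08:39–20:35 = 11 h 56 min; less 30 min break → 11 h 26 min
Thu: 06:50–18:08 = 11 h 18 min; less 30 min break → 10 h 48 min
Fri: 08:39–16:22 = 7 h 43 min; less 30 min break → 7 h 13 min
Sat: 08:11–15:59 = 7 h 48 min; less 30 min break → 7 h 18 min
Sun: 05:46–13:01 = 7 h 15 min; less 30 min break → 6 h 45 min
Total worked: 50 h 26 min = 50.43 h.
Threshold 37.5 h → overtime 12 h 56 min, regular 37 h 30 min.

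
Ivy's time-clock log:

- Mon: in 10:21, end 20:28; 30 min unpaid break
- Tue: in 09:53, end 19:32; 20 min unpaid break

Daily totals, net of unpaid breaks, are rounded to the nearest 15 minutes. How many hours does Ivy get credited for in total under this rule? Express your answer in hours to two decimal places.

Mon: 10:21–20:28 = 10 h 7 min − 30 min = 9 h 37 min → rounds to 9 h 30 min
Tue: 09:53–19:32 = 9 h 39 min − 20 min = 9 h 19 min → rounds to 9 h 15 min
Total credited: 18 h 45 min.

18.75 hours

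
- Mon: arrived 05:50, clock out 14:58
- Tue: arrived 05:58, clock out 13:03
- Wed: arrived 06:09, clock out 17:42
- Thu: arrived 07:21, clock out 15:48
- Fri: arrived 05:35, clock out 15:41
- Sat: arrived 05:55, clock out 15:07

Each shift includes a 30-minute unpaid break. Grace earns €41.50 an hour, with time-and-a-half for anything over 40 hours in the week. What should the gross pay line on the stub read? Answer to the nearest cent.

Mon: 05:50–14:58 = 9 h 8 min; less 30 min break → 8 h 38 min
Tue: 05:58–13:03 = 7 h 5 min; less 30 min break → 6 h 35 min
Wed: 06:09–17:42 = 11 h 33 min; less 30 min break → 11 h 3 min
Thu: 07:21–15:48 = 8 h 27 min; less 30 min break → 7 h 57 min
Fri: 05:35–15:41 = 10 h 6 min; less 30 min break → 9 h 36 min
Sat: 05:55–15:07 = 9 h 12 min; less 30 min break → 8 h 42 min
Total worked: 52 h 31 min = 3151 min.
Regular 40 h 0 min = 2400 min at €41.50/h; overtime 12 h 31 min = 751 min at €62.25/h.
Pay = (2400 × €41.50 + 751 × €62.25) ÷ 60 = €2439.16.

€2439.16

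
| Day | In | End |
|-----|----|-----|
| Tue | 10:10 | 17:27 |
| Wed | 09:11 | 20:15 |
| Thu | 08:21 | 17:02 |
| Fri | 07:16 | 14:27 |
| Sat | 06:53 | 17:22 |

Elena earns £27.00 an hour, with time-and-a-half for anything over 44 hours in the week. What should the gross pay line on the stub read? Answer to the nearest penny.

Tue: 10:10–17:27 = 7 h 17 min
Wed: 09:11–20:15 = 11 h 4 min
Thu: 08:21–17:02 = 8 h 41 min
Fri: 07:16–14:27 = 7 h 11 min
Sat: 06:53–17:22 = 10 h 29 min
Total worked: 44 h 42 min = 2682 min.
Regular 44 h 0 min = 2640 min at £27.00/h; overtime 0 h 42 min = 42 min at £40.50/h.
Pay = (2640 × £27.00 + 42 × £40.50) ÷ 60 = £1216.35.

£1216.35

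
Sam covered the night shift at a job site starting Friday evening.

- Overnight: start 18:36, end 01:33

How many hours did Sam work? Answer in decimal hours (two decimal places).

Overnight: 18:36 → midnight = 5 h 24 min; midnight → 01:33 = 1 h 33 min; span 6 h 57 min

6.95 hours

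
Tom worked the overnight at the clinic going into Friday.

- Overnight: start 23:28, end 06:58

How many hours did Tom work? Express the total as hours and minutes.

7 h 30 min

Overnight: 23:28 → midnight = 0 h 32 min; midnight → 06:58 = 6 h 58 min; span 7 h 30 min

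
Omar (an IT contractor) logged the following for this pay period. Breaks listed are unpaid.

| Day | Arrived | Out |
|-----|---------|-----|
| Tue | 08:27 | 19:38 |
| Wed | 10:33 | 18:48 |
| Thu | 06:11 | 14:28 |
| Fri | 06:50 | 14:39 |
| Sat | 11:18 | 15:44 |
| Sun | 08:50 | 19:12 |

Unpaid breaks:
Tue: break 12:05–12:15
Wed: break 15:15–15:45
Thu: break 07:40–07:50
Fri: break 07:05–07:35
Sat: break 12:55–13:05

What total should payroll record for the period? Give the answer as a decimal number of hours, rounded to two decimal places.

48.83 hours

Tue: 08:27–19:38 = 11 h 11 min; less 10 min break → 11 h 1 min
Wed: 10:33–18:48 = 8 h 15 min; less 30 min break → 7 h 45 min
Thu: 06:11–14:28 = 8 h 17 min; less 10 min break → 8 h 7 min
Fri: 06:50–14:39 = 7 h 49 min; less 30 min break → 7 h 19 min
Sat: 11:18–15:44 = 4 h 26 min; less 10 min break → 4 h 16 min
Sun: 08:50–19:12 = 10 h 22 min
Total: 11 h 1 min + 7 h 45 min + 8 h 7 min + 7 h 19 min + 4 h 16 min + 10 h 22 min = 48 h 50 min.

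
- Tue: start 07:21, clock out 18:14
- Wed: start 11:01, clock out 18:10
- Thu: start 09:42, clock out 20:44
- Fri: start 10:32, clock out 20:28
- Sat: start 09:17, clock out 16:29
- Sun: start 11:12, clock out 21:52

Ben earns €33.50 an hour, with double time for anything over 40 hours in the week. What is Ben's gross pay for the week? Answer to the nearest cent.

€2470.07

Tue: 07:21–18:14 = 10 h 53 min
Wed: 11:01–18:10 = 7 h 9 min
Thu: 09:42–20:44 = 11 h 2 min
Fri: 10:32–20:28 = 9 h 56 min
Sat: 09:17–16:29 = 7 h 12 min
Sun: 11:12–21:52 = 10 h 40 min
Total worked: 56 h 52 min = 3412 min.
Regular 40 h 0 min = 2400 min at €33.50/h; overtime 16 h 52 min = 1012 min at €67.00/h.
Pay = (2400 × €33.50 + 1012 × €67.00) ÷ 60 = €2470.07.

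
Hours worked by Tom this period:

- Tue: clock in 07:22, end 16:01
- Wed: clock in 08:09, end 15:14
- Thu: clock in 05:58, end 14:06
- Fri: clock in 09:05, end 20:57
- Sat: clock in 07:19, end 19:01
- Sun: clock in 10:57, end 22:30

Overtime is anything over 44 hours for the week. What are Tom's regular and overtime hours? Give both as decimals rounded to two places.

Tue: 07:22–16:01 = 8 h 39 min
Wed: 08:09–15:14 = 7 h 5 min
Thu: 05:58–14:06 = 8 h 8 min
Fri: 09:05–20:57 = 11 h 52 min
Sat: 07:19–19:01 = 11 h 42 min
Sun: 10:57–22:30 = 11 h 33 min
Total worked: 58 h 59 min = 58.98 h.
Threshold 44 h → overtime 14 h 59 min, regular 44 h 0 min.

Regular 44.00 hours, overtime 14.98 hours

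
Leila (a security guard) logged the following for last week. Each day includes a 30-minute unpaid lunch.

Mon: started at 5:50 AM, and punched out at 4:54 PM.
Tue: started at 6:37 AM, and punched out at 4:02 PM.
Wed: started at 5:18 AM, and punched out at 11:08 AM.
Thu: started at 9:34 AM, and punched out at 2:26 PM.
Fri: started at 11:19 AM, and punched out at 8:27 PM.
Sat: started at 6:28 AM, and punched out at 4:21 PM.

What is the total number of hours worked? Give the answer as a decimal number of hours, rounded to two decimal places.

Mon: 5:50 AM–4:54 PM = 11 h 4 min; less 30 min break → 10 h 34 min
Tue: 6:37 AM–4:02 PM = 9 h 25 min; less 30 min break → 8 h 55 min
Wed: 5:18 AM–11:08 AM = 5 h 50 min; less 30 min break → 5 h 20 min
Thu: 9:34 AM–2:26 PM = 4 h 52 min; less 30 min break → 4 h 22 min
Fri: 11:19 AM–8:27 PM = 9 h 8 min; less 30 min break → 8 h 38 min
Sat: 6:28 AM–4:21 PM = 9 h 53 min; less 30 min break → 9 h 23 min
Total: 10 h 34 min + 8 h 55 min + 5 h 20 min + 4 h 22 min + 8 h 38 min + 9 h 23 min = 47 h 12 min.

47.20 hours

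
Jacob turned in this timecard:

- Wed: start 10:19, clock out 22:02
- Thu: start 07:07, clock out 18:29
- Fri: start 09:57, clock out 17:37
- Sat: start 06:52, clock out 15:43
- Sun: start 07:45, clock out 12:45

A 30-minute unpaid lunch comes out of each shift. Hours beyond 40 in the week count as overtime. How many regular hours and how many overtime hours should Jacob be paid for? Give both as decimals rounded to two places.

Regular 40.00 hours, overtime 2.10 hours

Wed: 10:19–22:02 = 11 h 43 min; less 30 min break → 11 h 13 min
Thu: 07:07–18:29 = 11 h 22 min; less 30 min break → 10 h 52 min
Fri: 09:57–17:37 = 7 h 40 min; less 30 min break → 7 h 10 min
Sat: 06:52–15:43 = 8 h 51 min; less 30 min break → 8 h 21 min
Sun: 07:45–12:45 = 5 h 0 min; less 30 min break → 4 h 30 min
Total worked: 42 h 6 min = 42.10 h.
Threshold 40 h → overtime 2 h 6 min, regular 40 h 0 min.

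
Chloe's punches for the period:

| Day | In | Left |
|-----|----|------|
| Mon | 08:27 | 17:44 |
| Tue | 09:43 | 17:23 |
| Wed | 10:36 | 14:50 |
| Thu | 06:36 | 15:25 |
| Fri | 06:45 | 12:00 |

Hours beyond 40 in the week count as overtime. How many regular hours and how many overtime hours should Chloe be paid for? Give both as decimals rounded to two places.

Regular 35.25 hours, overtime 0.00 hours

Mon: 08:27–17:44 = 9 h 17 min
Tue: 09:43–17:23 = 7 h 40 min
Wed: 10:36–14:50 = 4 h 14 min
Thu: 06:36–15:25 = 8 h 49 min
Fri: 06:45–12:00 = 5 h 15 min
Total worked: 35 h 15 min = 35.25 h.
Threshold 40 h → overtime 0 h 0 min, regular 35 h 15 min.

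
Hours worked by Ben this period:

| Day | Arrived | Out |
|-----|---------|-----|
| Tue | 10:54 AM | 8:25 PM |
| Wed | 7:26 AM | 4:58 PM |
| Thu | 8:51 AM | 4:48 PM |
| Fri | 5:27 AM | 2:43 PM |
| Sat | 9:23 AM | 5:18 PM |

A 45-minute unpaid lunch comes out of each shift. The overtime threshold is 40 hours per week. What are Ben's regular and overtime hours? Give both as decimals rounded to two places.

Tue: 10:54 AM–8:25 PM = 9 h 31 min; less 45 min break → 8 h 46 min
Wed: 7:26 AM–4:58 PM = 9 h 32 min; less 45 min break → 8 h 47 min
Thu: 8:51 AM–4:48 PM = 7 h 57 min; less 45 min break → 7 h 12 min
Fri: 5:27 AM–2:43 PM = 9 h 16 min; less 45 min break → 8 h 31 min
Sat: 9:23 AM–5:18 PM = 7 h 55 min; less 45 min break → 7 h 10 min
Total worked: 40 h 26 min = 40.43 h.
Threshold 40 h → overtime 0 h 26 min, regular 40 h 0 min.

Regular 40.00 hours, overtime 0.43 hours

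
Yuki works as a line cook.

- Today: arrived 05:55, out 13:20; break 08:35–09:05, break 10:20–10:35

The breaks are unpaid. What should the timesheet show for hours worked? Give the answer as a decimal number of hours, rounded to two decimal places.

Today: 05:55–13:20 = 7 h 25 min; less 45 min break → 6 h 40 min

6.67 hours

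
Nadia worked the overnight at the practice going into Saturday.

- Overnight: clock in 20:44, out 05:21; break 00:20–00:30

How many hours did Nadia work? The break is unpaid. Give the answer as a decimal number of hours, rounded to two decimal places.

Overnight: 20:44 → midnight = 3 h 16 min; midnight → 05:21 = 5 h 21 min; span 8 h 37 min; less 10 min break → 8 h 27 min

8.45 hours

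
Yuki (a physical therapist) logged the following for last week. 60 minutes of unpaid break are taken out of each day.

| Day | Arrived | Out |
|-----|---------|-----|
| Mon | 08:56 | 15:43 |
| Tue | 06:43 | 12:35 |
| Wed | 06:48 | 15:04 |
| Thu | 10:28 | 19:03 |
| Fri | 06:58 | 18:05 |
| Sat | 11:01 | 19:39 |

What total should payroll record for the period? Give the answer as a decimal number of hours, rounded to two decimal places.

Mon: 08:56–15:43 = 6 h 47 min; less 60 min break → 5 h 47 min
Tue: 06:43–12:35 = 5 h 52 min; less 60 min break → 4 h 52 min
Wed: 06:48–15:04 = 8 h 16 min; less 60 min break → 7 h 16 min
Thu: 10:28–19:03 = 8 h 35 min; less 60 min break → 7 h 35 min
Fri: 06:58–18:05 = 11 h 7 min; less 60 min break → 10 h 7 min
Sat: 11:01–19:39 = 8 h 38 min; less 60 min break → 7 h 38 min
Total: 5 h 47 min + 4 h 52 min + 7 h 16 min + 7 h 35 min + 10 h 7 min + 7 h 38 min = 43 h 15 min.

43.25 hours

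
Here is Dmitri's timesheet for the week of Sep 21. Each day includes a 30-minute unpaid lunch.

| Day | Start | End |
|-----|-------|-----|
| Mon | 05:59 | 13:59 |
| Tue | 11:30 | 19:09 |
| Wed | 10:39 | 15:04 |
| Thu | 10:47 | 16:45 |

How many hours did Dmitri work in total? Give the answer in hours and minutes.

24 h 2 min

Mon: 05:59–13:59 = 8 h 0 min; less 30 min break → 7 h 30 min
Tue: 11:30–19:09 = 7 h 39 min; less 30 min break → 7 h 9 min
Wed: 10:39–15:04 = 4 h 25 min; less 30 min break → 3 h 55 min
Thu: 10:47–16:45 = 5 h 58 min; less 30 min break → 5 h 28 min
Total: 7 h 30 min + 7 h 9 min + 3 h 55 min + 5 h 28 min = 24 h 2 min.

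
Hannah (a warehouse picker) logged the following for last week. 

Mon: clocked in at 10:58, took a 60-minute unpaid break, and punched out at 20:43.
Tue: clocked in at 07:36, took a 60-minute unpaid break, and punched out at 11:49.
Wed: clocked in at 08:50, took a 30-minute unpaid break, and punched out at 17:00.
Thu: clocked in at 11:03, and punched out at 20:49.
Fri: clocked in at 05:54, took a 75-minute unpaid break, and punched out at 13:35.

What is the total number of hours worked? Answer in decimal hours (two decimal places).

Mon: 10:58–20:43 = 9 h 45 min; less 60 min break → 8 h 45 min
Tue: 07:36–11:49 = 4 h 13 min; less 60 min break → 3 h 13 min
Wed: 08:50–17:00 = 8 h 10 min; less 30 min break → 7 h 40 min
Thu: 11:03–20:49 = 9 h 46 min
Fri: 05:54–13:35 = 7 h 41 min; less 75 min break → 6 h 26 min
Total: 8 h 45 min + 3 h 13 min + 7 h 40 min + 9 h 46 min + 6 h 26 min = 35 h 50 min.

35.83 hours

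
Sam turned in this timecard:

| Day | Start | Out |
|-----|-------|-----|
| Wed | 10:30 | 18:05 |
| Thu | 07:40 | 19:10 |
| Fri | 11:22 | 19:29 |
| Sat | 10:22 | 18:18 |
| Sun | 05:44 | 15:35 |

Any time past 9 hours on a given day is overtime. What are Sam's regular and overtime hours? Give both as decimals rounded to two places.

Regular 41.63 hours, overtime 3.35 hours

Wed: 10:30–18:05 = 7 h 35 min
Thu: 07:40–19:10 = 11 h 30 min
Fri: 11:22–19:29 = 8 h 7 min
Sat: 10:22–18:18 = 7 h 56 min
Sun: 05:44–15:35 = 9 h 51 min
Wed reg 7 h 35 min / OT 0 h 0 min; Thu reg 9 h 0 min / OT 2 h 30 min; Fri reg 8 h 7 min / OT 0 h 0 min; Sat reg 7 h 56 min / OT 0 h 0 min; Sun reg 9 h 0 min / OT 0 h 51 min.
Totals: regular 41 h 38 min, overtime 3 h 21 min.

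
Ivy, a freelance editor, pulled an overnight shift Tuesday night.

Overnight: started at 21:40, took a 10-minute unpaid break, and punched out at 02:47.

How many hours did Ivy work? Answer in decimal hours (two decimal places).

4.95 hours

Overnight: 21:40 → midnight = 2 h 20 min; midnight → 02:47 = 2 h 47 min; span 5 h 7 min; less 10 min break → 4 h 57 min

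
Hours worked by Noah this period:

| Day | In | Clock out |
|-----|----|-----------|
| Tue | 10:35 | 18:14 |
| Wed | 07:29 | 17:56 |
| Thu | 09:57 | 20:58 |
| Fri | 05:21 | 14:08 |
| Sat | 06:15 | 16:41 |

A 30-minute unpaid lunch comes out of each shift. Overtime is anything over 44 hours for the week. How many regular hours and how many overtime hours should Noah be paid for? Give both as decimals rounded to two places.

Regular 44.00 hours, overtime 1.83 hours

Tue: 10:35–18:14 = 7 h 39 min; less 30 min break → 7 h 9 min
Wed: 07:29–17:56 = 10 h 27 min; less 30 min break → 9 h 57 min
Thu: 09:57–20:58 = 11 h 1 min; less 30 min break → 10 h 31 min
Fri: 05:21–14:08 = 8 h 47 min; less 30 min break → 8 h 17 min
Sat: 06:15–16:41 = 10 h 26 min; less 30 min break → 9 h 56 min
Total worked: 45 h 50 min = 45.83 h.
Threshold 44 h → overtime 1 h 50 min, regular 44 h 0 min.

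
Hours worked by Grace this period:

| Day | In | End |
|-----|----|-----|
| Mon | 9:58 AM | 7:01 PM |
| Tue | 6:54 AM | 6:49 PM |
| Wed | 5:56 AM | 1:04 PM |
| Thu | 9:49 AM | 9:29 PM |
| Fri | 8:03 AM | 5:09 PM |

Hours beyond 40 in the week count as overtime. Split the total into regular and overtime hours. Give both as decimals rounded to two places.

Regular 40.00 hours, overtime 8.87 hours

Mon: 9:58 AM–7:01 PM = 9 h 3 min
Tue: 6:54 AM–6:49 PM = 11 h 55 min
Wed: 5:56 AM–1:04 PM = 7 h 8 min
Thu: 9:49 AM–9:29 PM = 11 h 40 min
Fri: 8:03 AM–5:09 PM = 9 h 6 min
Total worked: 48 h 52 min = 48.87 h.
Threshold 40 h → overtime 8 h 52 min, regular 40 h 0 min.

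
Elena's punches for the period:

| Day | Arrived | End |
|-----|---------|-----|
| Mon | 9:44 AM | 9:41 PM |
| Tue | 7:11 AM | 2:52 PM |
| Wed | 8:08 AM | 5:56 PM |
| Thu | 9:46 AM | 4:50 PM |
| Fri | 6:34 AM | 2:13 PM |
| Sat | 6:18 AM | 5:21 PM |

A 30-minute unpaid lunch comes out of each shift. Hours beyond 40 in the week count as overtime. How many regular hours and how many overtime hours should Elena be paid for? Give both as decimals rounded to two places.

Mon: 9:44 AM–9:41 PM = 11 h 57 min; less 30 min break → 11 h 27 min
Tue: 7:11 AM–2:52 PM = 7 h 41 min; less 30 min break → 7 h 11 min
Wed: 8:08 AM–5:56 PM = 9 h 48 min; less 30 min break → 9 h 18 min
Thu: 9:46 AM–4:50 PM = 7 h 4 min; less 30 min break → 6 h 34 min
Fri: 6:34 AM–2:13 PM = 7 h 39 min; less 30 min break → 7 h 9 min
Sat: 6:18 AM–5:21 PM = 11 h 3 min; less 30 min break → 10 h 33 min
Total worked: 52 h 12 min = 52.20 h.
Threshold 40 h → overtime 12 h 12 min, regular 40 h 0 min.

Regular 40.00 hours, overtime 12.20 hours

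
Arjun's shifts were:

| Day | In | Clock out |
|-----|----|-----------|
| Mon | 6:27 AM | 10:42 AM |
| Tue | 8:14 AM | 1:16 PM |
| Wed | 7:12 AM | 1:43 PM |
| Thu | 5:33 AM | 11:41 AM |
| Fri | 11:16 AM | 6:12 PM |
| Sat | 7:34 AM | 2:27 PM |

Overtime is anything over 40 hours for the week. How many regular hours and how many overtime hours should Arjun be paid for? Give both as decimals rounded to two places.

Regular 35.75 hours, overtime 0.00 hours

Mon: 6:27 AM–10:42 AM = 4 h 15 min
Tue: 8:14 AM–1:16 PM = 5 h 2 min
Wed: 7:12 AM–1:43 PM = 6 h 31 min
Thu: 5:33 AM–11:41 AM = 6 h 8 min
Fri: 11:16 AM–6:12 PM = 6 h 56 min
Sat: 7:34 AM–2:27 PM = 6 h 53 min
Total worked: 35 h 45 min = 35.75 h.
Threshold 40 h → overtime 0 h 0 min, regular 35 h 45 min.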